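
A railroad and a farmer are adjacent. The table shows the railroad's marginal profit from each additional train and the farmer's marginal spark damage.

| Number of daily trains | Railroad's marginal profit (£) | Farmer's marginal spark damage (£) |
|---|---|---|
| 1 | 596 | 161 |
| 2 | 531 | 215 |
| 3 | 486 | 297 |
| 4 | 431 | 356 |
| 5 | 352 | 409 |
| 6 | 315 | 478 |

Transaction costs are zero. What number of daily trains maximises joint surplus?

Bargaining reaches the level where marginal profit last exceeds marginal spark damage.
That holds through level 4 (431 ≥ 356) but not at 5 (352 < 409).

4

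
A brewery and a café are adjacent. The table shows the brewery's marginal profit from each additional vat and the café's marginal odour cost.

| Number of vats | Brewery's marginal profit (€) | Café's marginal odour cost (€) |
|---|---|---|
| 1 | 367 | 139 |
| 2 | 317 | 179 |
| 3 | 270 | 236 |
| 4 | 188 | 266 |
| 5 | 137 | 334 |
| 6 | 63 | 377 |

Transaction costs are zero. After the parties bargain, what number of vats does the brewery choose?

Bargaining reaches the level where marginal profit last exceeds marginal odour cost.
That holds through level 3 (270 ≥ 236) but not at 4 (188 < 266).

3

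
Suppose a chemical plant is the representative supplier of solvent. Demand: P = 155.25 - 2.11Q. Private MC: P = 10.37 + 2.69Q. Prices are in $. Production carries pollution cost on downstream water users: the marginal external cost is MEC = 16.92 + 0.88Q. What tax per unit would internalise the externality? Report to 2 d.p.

Social marginal cost = private MC + MEC = 27.29 + 3.57Q.
Set SMC = demand: 27.29 + 3.57Q = 155.25 - 2.11Q → Q* = 22.5282.
The Pigouvian tax equals MEC at Q*: 16.92 + 0.88×22.5282 = 36.7448.

tax = $36.74 per unit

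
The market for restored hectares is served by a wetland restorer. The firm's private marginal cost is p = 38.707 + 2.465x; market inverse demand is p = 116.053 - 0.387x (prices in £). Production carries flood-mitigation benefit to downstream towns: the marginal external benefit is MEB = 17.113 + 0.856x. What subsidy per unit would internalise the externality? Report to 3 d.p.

subsidy = £57.622 per unit

Social marginal cost = private MC − MEB = 21.594 + 1.609x.
Set SMC = demand: 21.594 + 1.609x = 116.053 - 0.387x → x* = 47.3241.
The Pigouvian subsidy equals MEB at x*: 17.113 + 0.856×47.3241 = 57.6224.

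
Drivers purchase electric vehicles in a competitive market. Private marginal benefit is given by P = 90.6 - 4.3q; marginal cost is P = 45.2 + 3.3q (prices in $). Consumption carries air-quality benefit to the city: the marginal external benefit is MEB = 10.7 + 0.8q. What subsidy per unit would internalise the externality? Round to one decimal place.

subsidy = $17.3 per unit

Social marginal benefit = demand + MEB = 101.3 - 3.5q.
Set SMB = MC: 101.3 - 3.5q = 45.2 + 3.3q → q* = 8.2500.
The Pigouvian subsidy equals MEB at q*: 10.7 + 0.8×8.2500 = 17.3000.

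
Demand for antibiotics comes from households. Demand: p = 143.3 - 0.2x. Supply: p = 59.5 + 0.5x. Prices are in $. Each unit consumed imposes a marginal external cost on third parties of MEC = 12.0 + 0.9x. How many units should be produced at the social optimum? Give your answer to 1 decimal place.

x* = 44.9

Social marginal benefit = demand − MEC = 131.3 - 1.1x.
Set SMB = MC: 131.3 - 1.1x = 59.5 + 0.5x → x* = 44.8750.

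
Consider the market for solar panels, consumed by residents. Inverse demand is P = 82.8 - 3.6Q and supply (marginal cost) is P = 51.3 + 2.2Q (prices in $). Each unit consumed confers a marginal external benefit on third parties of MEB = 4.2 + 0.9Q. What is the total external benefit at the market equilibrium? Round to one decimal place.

Market equilibrium (private): 51.3 + 2.2Q = 82.8 - 3.6Q → Q_m = 5.4310.
Total external benefit = ∫₀^{Q_m} (4.2 + 0.9Q) dQ = 4.2×5.4310 + ½×0.9×5.4310² = 36.0833.

$36.1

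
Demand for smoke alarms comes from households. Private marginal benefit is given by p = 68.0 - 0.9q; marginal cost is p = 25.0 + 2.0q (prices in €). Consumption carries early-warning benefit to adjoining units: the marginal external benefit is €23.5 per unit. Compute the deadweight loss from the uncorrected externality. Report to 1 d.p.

DWL = €95.2

Market equilibrium (private): 25.0 + 2.0q = 68.0 - 0.9q → q_m = 14.8276.
Social marginal benefit = demand + MEB = 91.5 - 0.9q.
Set SMB = MC: 91.5 - 0.9q = 25.0 + 2.0q → q* = 22.9310.
Height of the DWL triangle at q_m is SMB(q_m) − MC(q_m) = MEB(q_m) = 23.5000.
DWL = ½ × 8.1034 × 23.5000 = 95.2150.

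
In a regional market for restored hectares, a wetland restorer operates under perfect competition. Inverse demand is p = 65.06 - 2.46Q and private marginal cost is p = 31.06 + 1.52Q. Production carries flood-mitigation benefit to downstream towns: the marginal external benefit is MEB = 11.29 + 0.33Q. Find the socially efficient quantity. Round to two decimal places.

Social marginal cost = private MC − MEB = 19.77 + 1.19Q.
Set SMC = demand: 19.77 + 1.19Q = 65.06 - 2.46Q → Q* = 12.4082.

Q* = 12.41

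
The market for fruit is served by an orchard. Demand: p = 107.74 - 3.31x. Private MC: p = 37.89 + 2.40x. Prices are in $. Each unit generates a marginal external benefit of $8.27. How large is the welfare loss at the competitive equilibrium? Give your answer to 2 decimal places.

DWL = $5.99

Market equilibrium (private): 37.89 + 2.40x = 107.74 - 3.31x → x_m = 12.2329.
Social marginal cost = private MC − MEB = 29.62 + 2.40x.
Set SMC = demand: 29.62 + 2.40x = 107.74 - 3.31x → x* = 13.6813.
The loss is the area between SMC and demand from x* to x_m; with linear curves that's a triangle of height MEB(x_m).
DWL = ½ × 1.4484 × 8.2700 = 5.9891.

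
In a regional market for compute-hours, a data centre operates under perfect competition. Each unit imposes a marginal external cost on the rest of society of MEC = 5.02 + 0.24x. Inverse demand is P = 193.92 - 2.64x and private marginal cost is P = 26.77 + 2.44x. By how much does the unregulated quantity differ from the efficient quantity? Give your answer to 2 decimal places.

Market equilibrium (private): 26.77 + 2.44x = 193.92 - 2.64x → x_m = 32.9035.
Social marginal cost = private MC + MEC = 31.79 + 2.68x.
Set SMC = demand: 31.79 + 2.68x = 193.92 - 2.64x → x* = 30.4756.
Gap = |32.9035 − 30.4756| = 2.4279.

2.43 units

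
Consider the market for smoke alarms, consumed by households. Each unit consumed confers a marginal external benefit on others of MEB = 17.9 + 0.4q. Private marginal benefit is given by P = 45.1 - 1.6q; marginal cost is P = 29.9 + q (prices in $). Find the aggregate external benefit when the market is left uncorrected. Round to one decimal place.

Market equilibrium (private): 29.9 + q = 45.1 - 1.6q → q_m = 5.8462.
Total external benefit = ∫₀^{q_m} (17.9 + 0.4q) dq = 17.9×5.8462 + ½×0.4×5.8462² = 111.4826.

$111.5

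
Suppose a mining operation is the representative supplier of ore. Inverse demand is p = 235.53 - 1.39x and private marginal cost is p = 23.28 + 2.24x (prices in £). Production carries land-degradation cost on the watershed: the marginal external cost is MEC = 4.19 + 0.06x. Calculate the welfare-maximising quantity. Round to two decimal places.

x* = 56.38

Social marginal cost = private MC + MEC = 27.47 + 2.30x.
Set SMC = demand: 27.47 + 2.30x = 235.53 - 1.39x → x* = 56.3848.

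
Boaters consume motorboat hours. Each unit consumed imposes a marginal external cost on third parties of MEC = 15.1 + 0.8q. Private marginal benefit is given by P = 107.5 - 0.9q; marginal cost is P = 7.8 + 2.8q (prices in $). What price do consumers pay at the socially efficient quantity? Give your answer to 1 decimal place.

P = $90.6

Social marginal benefit = demand − MEC = 92.4 - 1.7q.
Set SMB = MC: 92.4 - 1.7q = 7.8 + 2.8q → q* = 18.8000.
Consumer price on the demand curve at q*: 107.5 − 0.9×18.8000 = 90.5800.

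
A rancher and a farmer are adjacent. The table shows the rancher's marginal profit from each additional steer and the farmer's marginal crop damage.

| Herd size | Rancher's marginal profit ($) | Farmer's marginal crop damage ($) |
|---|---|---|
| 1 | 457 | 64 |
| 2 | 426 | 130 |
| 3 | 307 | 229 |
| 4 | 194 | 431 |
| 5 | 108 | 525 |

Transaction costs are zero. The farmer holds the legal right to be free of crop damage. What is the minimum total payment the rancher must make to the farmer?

Efficient level: marginal profit ≥ marginal crop damage through level 3, so k* = 3.
With the farmer holding the right, the rancher must at least compensate total damage at k*: 64 + 130 + 229 = 423.

$423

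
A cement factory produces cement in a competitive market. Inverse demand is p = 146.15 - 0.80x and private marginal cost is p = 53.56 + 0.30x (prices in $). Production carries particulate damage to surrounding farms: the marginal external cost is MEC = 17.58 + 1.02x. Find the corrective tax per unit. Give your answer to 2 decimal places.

tax = $53.67 per unit

Social marginal cost = private MC + MEC = 71.14 + 1.32x.
Set SMC = demand: 71.14 + 1.32x = 146.15 - 0.80x → x* = 35.3821.
The Pigouvian tax equals MEC at x*: 17.58 + 1.02×35.3821 = 53.6697.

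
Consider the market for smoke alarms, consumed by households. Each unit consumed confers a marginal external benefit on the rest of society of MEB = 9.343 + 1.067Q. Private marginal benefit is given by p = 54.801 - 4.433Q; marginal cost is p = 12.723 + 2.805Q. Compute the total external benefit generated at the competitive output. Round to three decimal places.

Market equilibrium (private): 12.723 + 2.805Q = 54.801 - 4.433Q → Q_m = 5.8135.
Total external benefit = ∫₀^{Q_m} (9.343 + 1.067Q) dQ = 9.343×5.8135 + ½×1.067×5.8135² = 72.3461.

72.346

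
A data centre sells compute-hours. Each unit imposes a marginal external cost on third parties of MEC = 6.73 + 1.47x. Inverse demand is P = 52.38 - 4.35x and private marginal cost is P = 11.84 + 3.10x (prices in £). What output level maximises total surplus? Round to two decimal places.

x* = 3.79

Social marginal cost = private MC + MEC = 18.57 + 4.57x.
Set SMC = demand: 18.57 + 4.57x = 52.38 - 4.35x → x* = 3.7904.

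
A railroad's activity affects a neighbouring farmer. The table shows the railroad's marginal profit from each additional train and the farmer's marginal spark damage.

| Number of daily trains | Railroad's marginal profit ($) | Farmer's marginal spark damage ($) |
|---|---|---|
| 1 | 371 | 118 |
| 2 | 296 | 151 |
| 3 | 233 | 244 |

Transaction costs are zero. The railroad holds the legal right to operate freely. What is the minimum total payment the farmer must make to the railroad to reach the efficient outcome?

$233

Left alone the railroad would choose level 3 (marginal profit stays positive).
Efficient level: k* = 2 (marginal profit ≥ marginal spark damage through 2).
The farmer must at least cover the railroad's forgone profit from cutting 3→2: 233 = 233.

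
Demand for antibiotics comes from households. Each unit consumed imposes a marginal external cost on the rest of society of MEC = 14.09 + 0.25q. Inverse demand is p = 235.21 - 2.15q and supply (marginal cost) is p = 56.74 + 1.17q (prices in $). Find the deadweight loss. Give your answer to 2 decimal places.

DWL = $106.14

Market equilibrium (private): 56.74 + 1.17q = 235.21 - 2.15q → q_m = 53.7560.
Social marginal benefit = demand − MEC = 221.12 - 2.40q.
Set SMB = MC: 221.12 - 2.40q = 56.74 + 1.17q → q* = 46.0448.
The loss is the area between SMB and MC from q* to q_m; with linear curves that's a triangle of height MEC(q_m).
DWL = ½ × 7.7112 × 27.5290 = 106.1408.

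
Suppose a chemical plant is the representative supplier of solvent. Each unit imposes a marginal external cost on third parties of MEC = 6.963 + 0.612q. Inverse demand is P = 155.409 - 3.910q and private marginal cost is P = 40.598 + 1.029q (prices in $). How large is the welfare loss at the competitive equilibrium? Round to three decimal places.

Market equilibrium (private): 40.598 + 1.029q = 155.409 - 3.910q → q_m = 23.2458.
Social marginal cost = private MC + MEC = 47.561 + 1.641q.
Set SMC = demand: 47.561 + 1.641q = 155.409 - 3.910q → q* = 19.4286.
Between q* and q_m the wedge SMC − demand runs linearly from 0 to MEC(q_m), so the loss is a triangle.
DWL = ½ × 3.8172 × 21.1894 = 40.4421.

DWL = $40.442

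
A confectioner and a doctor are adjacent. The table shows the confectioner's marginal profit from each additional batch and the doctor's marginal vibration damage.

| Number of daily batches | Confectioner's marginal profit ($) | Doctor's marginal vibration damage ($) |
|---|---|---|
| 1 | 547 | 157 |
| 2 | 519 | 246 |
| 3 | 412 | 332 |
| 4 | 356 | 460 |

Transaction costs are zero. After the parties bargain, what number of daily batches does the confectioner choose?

3

Bargaining reaches the level where marginal profit last exceeds marginal vibration damage.
That holds through level 3 (412 ≥ 332) but not at 4 (356 < 460).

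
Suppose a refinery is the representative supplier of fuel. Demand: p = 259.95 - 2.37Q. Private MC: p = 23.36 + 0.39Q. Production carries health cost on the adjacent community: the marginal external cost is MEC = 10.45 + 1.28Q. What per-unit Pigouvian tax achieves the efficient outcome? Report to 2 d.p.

tax = 82.10 per unit

Social marginal cost = private MC + MEC = 33.81 + 1.67Q.
Set SMC = demand: 33.81 + 1.67Q = 259.95 - 2.37Q → Q* = 55.9752.
The Pigouvian tax equals MEC at Q*: 10.45 + 1.28×55.9752 = 82.0983.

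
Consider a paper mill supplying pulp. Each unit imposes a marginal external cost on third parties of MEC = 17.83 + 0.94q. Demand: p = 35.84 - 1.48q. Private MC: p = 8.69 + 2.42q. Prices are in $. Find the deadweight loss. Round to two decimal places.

DWL = $61.37

Market equilibrium (private): 8.69 + 2.42q = 35.84 - 1.48q → q_m = 6.9615.
Social marginal cost = private MC + MEC = 26.52 + 3.36q.
Set SMC = demand: 26.52 + 3.36q = 35.84 - 1.48q → q* = 1.9256.
Height of the DWL triangle at q_m is SMC(q_m) − demand(q_m) = MEC(q_m) = 24.3738.
DWL = ½ × 5.0359 × 24.3738 = 61.3720.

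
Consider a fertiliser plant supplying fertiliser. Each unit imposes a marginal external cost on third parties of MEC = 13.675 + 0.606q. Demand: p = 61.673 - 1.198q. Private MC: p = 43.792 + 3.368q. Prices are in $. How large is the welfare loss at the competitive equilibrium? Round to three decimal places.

Market equilibrium (private): 43.792 + 3.368q = 61.673 - 1.198q → q_m = 3.9161.
Social marginal cost = private MC + MEC = 57.467 + 3.974q.
Set SMC = demand: 57.467 + 3.974q = 61.673 - 1.198q → q* = 0.8132.
The loss is the area between SMC and demand from q* to q_m; with linear curves that's a triangle of height MEC(q_m).
DWL = ½ × 3.1029 × 16.0482 = 24.8980.

DWL = $24.898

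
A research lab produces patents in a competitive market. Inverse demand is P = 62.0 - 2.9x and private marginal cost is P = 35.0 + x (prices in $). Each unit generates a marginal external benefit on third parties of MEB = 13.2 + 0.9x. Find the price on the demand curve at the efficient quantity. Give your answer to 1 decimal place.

Social marginal cost = private MC − MEB = 21.8 + 0.1x.
Set SMC = demand: 21.8 + 0.1x = 62.0 - 2.9x → x* = 13.4000.
Consumer price on the demand curve at x*: 62.0 − 2.9×13.4000 = 23.1400.

P = $23.1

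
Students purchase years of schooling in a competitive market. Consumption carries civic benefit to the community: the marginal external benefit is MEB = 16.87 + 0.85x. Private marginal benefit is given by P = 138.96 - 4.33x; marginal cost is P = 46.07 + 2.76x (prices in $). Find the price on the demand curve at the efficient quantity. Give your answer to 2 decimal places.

P = $62.80

Social marginal benefit = demand + MEB = 155.83 - 3.48x.
Set SMB = MC: 155.83 - 3.48x = 46.07 + 2.76x → x* = 17.5897.
Consumer price on the demand curve at x*: 138.96 − 4.33×17.5897 = 62.7966.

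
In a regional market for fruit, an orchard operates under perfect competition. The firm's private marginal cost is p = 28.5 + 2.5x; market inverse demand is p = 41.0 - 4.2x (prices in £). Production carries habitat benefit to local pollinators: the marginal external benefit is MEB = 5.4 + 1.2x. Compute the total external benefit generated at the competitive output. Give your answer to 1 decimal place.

£12.2

Market equilibrium (private): 28.5 + 2.5x = 41.0 - 4.2x → x_m = 1.8657.
Total external benefit = ∫₀^{x_m} (5.4 + 1.2x) dx = 5.4×1.8657 + ½×1.2×1.8657² = 12.1633.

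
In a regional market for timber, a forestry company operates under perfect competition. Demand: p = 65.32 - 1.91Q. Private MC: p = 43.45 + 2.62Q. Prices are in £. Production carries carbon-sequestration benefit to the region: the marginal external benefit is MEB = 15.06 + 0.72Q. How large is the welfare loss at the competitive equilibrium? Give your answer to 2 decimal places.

Market equilibrium (private): 43.45 + 2.62Q = 65.32 - 1.91Q → Q_m = 4.8278.
Social marginal cost = private MC − MEB = 28.39 + 1.90Q.
Set SMC = demand: 28.39 + 1.90Q = 65.32 - 1.91Q → Q* = 9.6929.
Height of the DWL triangle at Q_m is demand(Q_m) − SMC(Q_m) = MEB(Q_m) = 18.5360.
DWL = ½ × 4.8651 × 18.5360 = 45.0897.

DWL = £45.09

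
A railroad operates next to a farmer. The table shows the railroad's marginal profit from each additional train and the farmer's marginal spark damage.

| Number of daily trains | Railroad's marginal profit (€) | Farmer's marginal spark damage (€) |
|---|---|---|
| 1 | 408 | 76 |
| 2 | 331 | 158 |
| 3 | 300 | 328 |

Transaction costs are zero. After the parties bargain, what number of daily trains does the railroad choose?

2

Bargaining reaches the level where marginal profit last exceeds marginal spark damage.
That holds through level 2 (331 ≥ 158) but not at 3 (300 < 328).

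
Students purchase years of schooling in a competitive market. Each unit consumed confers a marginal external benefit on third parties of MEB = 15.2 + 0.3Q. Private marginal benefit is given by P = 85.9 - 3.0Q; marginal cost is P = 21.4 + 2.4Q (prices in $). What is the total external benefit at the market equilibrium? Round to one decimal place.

Market equilibrium (private): 21.4 + 2.4Q = 85.9 - 3.0Q → Q_m = 11.9444.
Total external benefit = ∫₀^{Q_m} (15.2 + 0.3Q) dQ = 15.2×11.9444 + ½×0.3×11.9444² = 202.9552.

$203.0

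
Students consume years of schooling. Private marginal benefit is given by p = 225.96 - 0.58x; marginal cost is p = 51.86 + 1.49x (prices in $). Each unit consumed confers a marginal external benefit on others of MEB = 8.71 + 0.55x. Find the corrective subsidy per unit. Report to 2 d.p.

subsidy = $74.86 per unit

Social marginal benefit = demand + MEB = 234.67 - 0.03x.
Set SMB = MC: 234.67 - 0.03x = 51.86 + 1.49x → x* = 120.2697.
The Pigouvian subsidy equals MEB at x*: 8.71 + 0.55×120.2697 = 74.8583.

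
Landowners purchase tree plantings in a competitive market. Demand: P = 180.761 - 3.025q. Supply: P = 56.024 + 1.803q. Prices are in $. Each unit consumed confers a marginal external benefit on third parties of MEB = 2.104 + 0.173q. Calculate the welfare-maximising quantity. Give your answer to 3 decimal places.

Social marginal benefit = demand + MEB = 182.865 - 2.852q.
Set SMB = MC: 182.865 - 2.852q = 56.024 + 1.803q → q* = 27.2483.

q* = 27.248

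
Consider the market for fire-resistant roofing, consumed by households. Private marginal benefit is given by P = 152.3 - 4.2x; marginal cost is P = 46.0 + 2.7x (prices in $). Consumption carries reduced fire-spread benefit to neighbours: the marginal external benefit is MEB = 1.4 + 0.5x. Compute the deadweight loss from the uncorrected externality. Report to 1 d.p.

DWL = $6.5

Market equilibrium (private): 46.0 + 2.7x = 152.3 - 4.2x → x_m = 15.4058.
Social marginal benefit = demand + MEB = 153.7 - 3.7x.
Set SMB = MC: 153.7 - 3.7x = 46.0 + 2.7x → x* = 16.8281.
Between x* and x_m the wedge SMB − MC runs linearly from 0 to MEB(x_m), so the loss is a triangle.
DWL = ½ × 1.4223 × 9.1029 = 6.4735.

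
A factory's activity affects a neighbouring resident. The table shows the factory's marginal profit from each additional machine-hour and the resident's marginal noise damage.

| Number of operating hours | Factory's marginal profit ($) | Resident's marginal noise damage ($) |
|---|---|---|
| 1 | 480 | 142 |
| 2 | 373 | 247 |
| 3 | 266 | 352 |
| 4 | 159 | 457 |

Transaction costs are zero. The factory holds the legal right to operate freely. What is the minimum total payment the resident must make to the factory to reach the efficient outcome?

$425

Left alone the factory would choose level 4 (marginal profit stays positive).
Efficient level: k* = 2 (marginal profit ≥ marginal noise damage through 2).
The resident must at least cover the factory's forgone profit from cutting 4→2: 266 + 159 = 425.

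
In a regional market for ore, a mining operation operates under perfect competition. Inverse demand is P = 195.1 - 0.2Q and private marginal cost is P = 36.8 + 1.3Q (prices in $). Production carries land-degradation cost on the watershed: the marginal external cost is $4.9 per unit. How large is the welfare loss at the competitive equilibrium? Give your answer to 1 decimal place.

Market equilibrium (private): 36.8 + 1.3Q = 195.1 - 0.2Q → Q_m = 105.5333.
Social marginal cost = private MC + MEC = 41.7 + 1.3Q.
Set SMC = demand: 41.7 + 1.3Q = 195.1 - 0.2Q → Q* = 102.2667.
Between Q* and Q_m the wedge SMC − demand runs linearly from 0 to MEC(Q_m), so the loss is a triangle.
DWL = ½ × 3.2666 × 4.9000 = 8.0032.

DWL = $8.0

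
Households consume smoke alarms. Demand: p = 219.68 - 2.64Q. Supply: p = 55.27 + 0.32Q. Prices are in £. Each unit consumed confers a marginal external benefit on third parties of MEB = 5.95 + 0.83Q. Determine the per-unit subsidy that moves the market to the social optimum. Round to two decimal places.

subsidy = £72.33 per unit

Social marginal benefit = demand + MEB = 225.63 - 1.81Q.
Set SMB = MC: 225.63 - 1.81Q = 55.27 + 0.32Q → Q* = 79.9812.
The Pigouvian subsidy equals MEB at Q*: 5.95 + 0.83×79.9812 = 72.3344.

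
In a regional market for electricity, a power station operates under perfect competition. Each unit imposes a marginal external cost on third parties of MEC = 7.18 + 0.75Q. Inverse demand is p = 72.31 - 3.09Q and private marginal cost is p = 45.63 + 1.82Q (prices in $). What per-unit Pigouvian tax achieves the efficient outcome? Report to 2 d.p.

Social marginal cost = private MC + MEC = 52.81 + 2.57Q.
Set SMC = demand: 52.81 + 2.57Q = 72.31 - 3.09Q → Q* = 3.4452.
The Pigouvian tax equals MEC at Q*: 7.18 + 0.75×3.4452 = 9.7639.

tax = $9.76 per unit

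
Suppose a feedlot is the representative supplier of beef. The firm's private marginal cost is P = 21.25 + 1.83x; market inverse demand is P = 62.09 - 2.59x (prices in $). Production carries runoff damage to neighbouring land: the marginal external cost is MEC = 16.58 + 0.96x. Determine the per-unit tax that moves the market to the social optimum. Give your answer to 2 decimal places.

Social marginal cost = private MC + MEC = 37.83 + 2.79x.
Set SMC = demand: 37.83 + 2.79x = 62.09 - 2.59x → x* = 4.5093.
The Pigouvian tax equals MEC at x*: 16.58 + 0.96×4.5093 = 20.9089.

tax = $20.91 per unit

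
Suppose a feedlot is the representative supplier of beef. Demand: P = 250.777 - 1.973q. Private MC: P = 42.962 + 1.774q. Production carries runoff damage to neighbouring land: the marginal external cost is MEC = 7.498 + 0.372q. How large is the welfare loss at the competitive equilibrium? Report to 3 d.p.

Market equilibrium (private): 42.962 + 1.774q = 250.777 - 1.973q → q_m = 55.4617.
Social marginal cost = private MC + MEC = 50.460 + 2.146q.
Set SMC = demand: 50.460 + 2.146q = 250.777 - 1.973q → q* = 48.6324.
The welfare-loss triangle has base |q_m − q*| and height MEC(q_m) (the vertical gap between SMC and demand is zero at q* and MEC at q_m).
DWL = ½ × 6.8293 × 28.1298 = 96.0534.

DWL = 96.053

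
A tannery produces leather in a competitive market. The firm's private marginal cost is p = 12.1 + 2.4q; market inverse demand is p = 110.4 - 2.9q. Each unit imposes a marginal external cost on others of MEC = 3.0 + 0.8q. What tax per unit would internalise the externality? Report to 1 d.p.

Social marginal cost = private MC + MEC = 15.1 + 3.2q.
Set SMC = demand: 15.1 + 3.2q = 110.4 - 2.9q → q* = 15.6230.
The Pigouvian tax equals MEC at q*: 3.0 + 0.8×15.6230 = 15.4984.

tax = 15.5 per unit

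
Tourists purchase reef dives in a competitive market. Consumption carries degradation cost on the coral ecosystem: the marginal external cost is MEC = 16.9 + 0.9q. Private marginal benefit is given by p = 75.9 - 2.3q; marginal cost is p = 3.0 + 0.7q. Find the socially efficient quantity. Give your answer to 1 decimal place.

Social marginal benefit = demand − MEC = 59.0 - 3.2q.
Set SMB = MC: 59.0 - 3.2q = 3.0 + 0.7q → q* = 14.3590.

q* = 14.4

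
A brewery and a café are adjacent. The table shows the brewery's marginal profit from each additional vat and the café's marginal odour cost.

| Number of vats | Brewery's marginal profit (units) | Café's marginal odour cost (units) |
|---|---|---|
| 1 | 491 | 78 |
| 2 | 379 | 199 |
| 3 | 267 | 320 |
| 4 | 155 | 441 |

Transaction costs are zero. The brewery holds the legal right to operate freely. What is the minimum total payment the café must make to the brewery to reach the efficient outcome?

Left alone the brewery would choose level 4 (marginal profit stays positive).
Efficient level: k* = 2 (marginal profit ≥ marginal odour cost through 2).
The café must at least cover the brewery's forgone profit from cutting 4→2: 267 + 155 = 422.

422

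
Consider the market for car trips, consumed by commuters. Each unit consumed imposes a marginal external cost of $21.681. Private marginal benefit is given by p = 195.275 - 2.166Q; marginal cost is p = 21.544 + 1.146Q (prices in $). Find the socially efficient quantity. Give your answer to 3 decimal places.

Social marginal benefit = demand − MEC = 173.594 - 2.166Q.
Set SMB = MC: 173.594 - 2.166Q = 21.544 + 1.146Q → Q* = 45.9088.

Q* = 45.909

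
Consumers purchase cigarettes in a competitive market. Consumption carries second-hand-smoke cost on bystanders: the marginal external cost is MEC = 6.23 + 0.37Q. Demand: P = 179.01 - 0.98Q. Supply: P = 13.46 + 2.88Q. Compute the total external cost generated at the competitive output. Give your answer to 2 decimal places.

607.49

Market equilibrium (private): 13.46 + 2.88Q = 179.01 - 0.98Q → Q_m = 42.8886.
Total external cost = ∫₀^{Q_m} (6.23 + 0.37Q) dQ = 6.23×42.8886 + ½×0.37×42.8886² = 607.4909.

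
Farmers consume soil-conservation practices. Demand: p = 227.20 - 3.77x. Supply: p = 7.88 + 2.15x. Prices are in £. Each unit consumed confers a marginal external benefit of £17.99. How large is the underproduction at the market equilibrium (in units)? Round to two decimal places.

3.04 units

Market equilibrium (private): 7.88 + 2.15x = 227.20 - 3.77x → x_m = 37.0473.
Social marginal benefit = demand + MEB = 245.19 - 3.77x.
Set SMB = MC: 245.19 - 3.77x = 7.88 + 2.15x → x* = 40.0861.
Gap = |37.0473 − 40.0861| = 3.0388.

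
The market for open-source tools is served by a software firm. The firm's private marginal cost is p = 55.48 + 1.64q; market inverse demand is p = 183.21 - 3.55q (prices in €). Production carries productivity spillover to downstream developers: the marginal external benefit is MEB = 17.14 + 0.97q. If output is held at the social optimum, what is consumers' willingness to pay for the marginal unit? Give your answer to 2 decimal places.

P = €61.34

Social marginal cost = private MC − MEB = 38.34 + 0.67q.
Set SMC = demand: 38.34 + 0.67q = 183.21 - 3.55q → q* = 34.3294.
Consumer price on the demand curve at q*: 183.21 − 3.55×34.3294 = 61.3406.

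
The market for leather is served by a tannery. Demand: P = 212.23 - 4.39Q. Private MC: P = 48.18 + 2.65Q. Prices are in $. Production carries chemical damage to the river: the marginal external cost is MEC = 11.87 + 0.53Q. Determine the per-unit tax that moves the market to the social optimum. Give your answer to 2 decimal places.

Social marginal cost = private MC + MEC = 60.05 + 3.18Q.
Set SMC = demand: 60.05 + 3.18Q = 212.23 - 4.39Q → Q* = 20.1030.
The Pigouvian tax equals MEC at Q*: 11.87 + 0.53×20.1030 = 22.5246.

tax = $22.52 per unit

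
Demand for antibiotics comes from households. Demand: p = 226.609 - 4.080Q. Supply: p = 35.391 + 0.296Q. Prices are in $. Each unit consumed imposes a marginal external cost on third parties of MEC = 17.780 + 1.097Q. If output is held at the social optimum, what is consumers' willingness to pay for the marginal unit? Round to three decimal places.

Social marginal benefit = demand − MEC = 208.829 - 5.177Q.
Set SMB = MC: 208.829 - 5.177Q = 35.391 + 0.296Q → Q* = 31.6897.
Consumer price on the demand curve at Q*: 226.609 − 4.080×31.6897 = 97.3150.

P = $97.315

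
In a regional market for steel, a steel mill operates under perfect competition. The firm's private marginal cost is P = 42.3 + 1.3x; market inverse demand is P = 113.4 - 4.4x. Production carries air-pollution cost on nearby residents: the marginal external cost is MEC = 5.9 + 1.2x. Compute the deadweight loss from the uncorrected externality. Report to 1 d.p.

DWL = 31.6

Market equilibrium (private): 42.3 + 1.3x = 113.4 - 4.4x → x_m = 12.4737.
Social marginal cost = private MC + MEC = 48.2 + 2.5x.
Set SMC = demand: 48.2 + 2.5x = 113.4 - 4.4x → x* = 9.4493.
The loss is the area between SMC and demand from x* to x_m; with linear curves that's a triangle of height MEC(x_m).
DWL = ½ × 3.0244 × 20.8684 = 31.5572.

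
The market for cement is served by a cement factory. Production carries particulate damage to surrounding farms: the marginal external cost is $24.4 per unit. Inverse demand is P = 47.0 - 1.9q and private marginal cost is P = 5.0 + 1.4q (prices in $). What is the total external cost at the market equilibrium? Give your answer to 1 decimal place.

Market equilibrium (private): 5.0 + 1.4q = 47.0 - 1.9q → q_m = 12.7273.
Total external cost = MEC × q_m = 24.4 × 12.7273 = 310.5461.

$310.5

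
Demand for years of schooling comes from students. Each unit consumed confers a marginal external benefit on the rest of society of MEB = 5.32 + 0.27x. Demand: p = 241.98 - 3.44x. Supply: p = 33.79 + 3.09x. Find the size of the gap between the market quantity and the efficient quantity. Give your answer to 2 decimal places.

Market equilibrium (private): 33.79 + 3.09x = 241.98 - 3.44x → x_m = 31.8821.
Social marginal benefit = demand + MEB = 247.30 - 3.17x.
Set SMB = MC: 247.30 - 3.17x = 33.79 + 3.09x → x* = 34.1070.
Gap = |31.8821 − 34.1070| = 2.2249.

2.22 units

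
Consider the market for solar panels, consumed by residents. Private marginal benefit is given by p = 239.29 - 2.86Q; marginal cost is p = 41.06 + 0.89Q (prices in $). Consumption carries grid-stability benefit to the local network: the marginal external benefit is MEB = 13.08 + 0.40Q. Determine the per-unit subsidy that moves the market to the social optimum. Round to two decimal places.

subsidy = $38.31 per unit

Social marginal benefit = demand + MEB = 252.37 - 2.46Q.
Set SMB = MC: 252.37 - 2.46Q = 41.06 + 0.89Q → Q* = 63.0776.
The Pigouvian subsidy equals MEB at Q*: 13.08 + 0.40×63.0776 = 38.3110.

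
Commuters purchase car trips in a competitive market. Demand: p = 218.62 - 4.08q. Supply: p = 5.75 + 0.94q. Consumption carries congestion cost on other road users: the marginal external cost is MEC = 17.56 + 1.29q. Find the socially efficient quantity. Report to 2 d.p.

Social marginal benefit = demand − MEC = 201.06 - 5.37q.
Set SMB = MC: 201.06 - 5.37q = 5.75 + 0.94q → q* = 30.9525.

q* = 30.95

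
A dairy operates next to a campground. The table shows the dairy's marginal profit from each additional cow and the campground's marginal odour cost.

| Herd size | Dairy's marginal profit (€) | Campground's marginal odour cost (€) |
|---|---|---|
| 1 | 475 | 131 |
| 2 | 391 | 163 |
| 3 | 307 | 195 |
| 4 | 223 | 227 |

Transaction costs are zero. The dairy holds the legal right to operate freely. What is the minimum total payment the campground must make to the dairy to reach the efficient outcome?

Left alone the dairy would choose level 4 (marginal profit stays positive).
Efficient level: k* = 3 (marginal profit ≥ marginal odour cost through 3).
The campground must at least cover the dairy's forgone profit from cutting 4→3: 223 = 223.

€223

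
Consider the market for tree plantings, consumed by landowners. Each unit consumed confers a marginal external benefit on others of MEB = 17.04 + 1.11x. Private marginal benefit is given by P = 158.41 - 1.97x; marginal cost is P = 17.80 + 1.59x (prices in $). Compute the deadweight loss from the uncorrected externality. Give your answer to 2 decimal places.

Market equilibrium (private): 17.80 + 1.59x = 158.41 - 1.97x → x_m = 39.4972.
Social marginal benefit = demand + MEB = 175.45 - 0.86x.
Set SMB = MC: 175.45 - 0.86x = 17.80 + 1.59x → x* = 64.3469.
The loss is the area between SMB and MC from x* to x_m; with linear curves that's a triangle of height MEB(x_m).
DWL = ½ × 24.8497 × 60.8819 = 756.4485.

DWL = $756.45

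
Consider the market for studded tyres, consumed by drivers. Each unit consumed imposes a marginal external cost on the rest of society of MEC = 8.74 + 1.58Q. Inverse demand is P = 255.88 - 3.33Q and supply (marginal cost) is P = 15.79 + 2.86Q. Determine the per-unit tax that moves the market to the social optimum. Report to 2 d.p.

tax = 55.78 per unit

Social marginal benefit = demand − MEC = 247.14 - 4.91Q.
Set SMB = MC: 247.14 - 4.91Q = 15.79 + 2.86Q → Q* = 29.7748.
The Pigouvian tax equals MEC at Q*: 8.74 + 1.58×29.7748 = 55.7842.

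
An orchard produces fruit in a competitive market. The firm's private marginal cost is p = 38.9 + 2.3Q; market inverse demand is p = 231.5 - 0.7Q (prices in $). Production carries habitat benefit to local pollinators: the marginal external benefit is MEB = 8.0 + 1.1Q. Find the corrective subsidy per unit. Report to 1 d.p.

subsidy = $124.1 per unit

Social marginal cost = private MC − MEB = 30.9 + 1.2Q.
Set SMC = demand: 30.9 + 1.2Q = 231.5 - 0.7Q → Q* = 105.5789.
The Pigouvian subsidy equals MEB at Q*: 8.0 + 1.1×105.5789 = 124.1368.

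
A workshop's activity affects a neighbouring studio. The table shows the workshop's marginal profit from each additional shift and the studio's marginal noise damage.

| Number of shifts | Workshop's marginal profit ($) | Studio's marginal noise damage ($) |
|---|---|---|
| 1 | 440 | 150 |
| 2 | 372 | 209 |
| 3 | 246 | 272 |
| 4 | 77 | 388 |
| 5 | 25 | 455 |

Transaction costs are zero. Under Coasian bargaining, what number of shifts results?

2

Bargaining reaches the level where marginal profit last exceeds marginal noise damage.
That holds through level 2 (372 ≥ 209) but not at 3 (246 < 272).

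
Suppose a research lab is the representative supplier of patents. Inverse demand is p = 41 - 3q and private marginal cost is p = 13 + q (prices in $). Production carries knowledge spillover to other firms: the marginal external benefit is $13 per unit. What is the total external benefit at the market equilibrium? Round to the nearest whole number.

$91

Market equilibrium (private): 13 + q = 41 - 3q → q_m = 7.0000.
Total external benefit = MEB × q_m = 13 × 7.0000 = 91.0000.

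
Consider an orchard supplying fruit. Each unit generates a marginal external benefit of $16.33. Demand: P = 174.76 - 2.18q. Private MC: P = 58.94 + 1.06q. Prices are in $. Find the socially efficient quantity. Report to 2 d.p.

q* = 40.79

Social marginal cost = private MC − MEB = 42.61 + 1.06q.
Set SMC = demand: 42.61 + 1.06q = 174.76 - 2.18q → q* = 40.7870.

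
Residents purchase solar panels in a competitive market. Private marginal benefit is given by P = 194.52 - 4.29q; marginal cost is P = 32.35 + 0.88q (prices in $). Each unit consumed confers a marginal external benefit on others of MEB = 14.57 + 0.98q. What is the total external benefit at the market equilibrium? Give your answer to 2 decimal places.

Market equilibrium (private): 32.35 + 0.88q = 194.52 - 4.29q → q_m = 31.3675.
Total external benefit = ∫₀^{q_m} (14.57 + 0.98q) dq = 14.57×31.3675 + ½×0.98×31.3675² = 939.1453.

$939.15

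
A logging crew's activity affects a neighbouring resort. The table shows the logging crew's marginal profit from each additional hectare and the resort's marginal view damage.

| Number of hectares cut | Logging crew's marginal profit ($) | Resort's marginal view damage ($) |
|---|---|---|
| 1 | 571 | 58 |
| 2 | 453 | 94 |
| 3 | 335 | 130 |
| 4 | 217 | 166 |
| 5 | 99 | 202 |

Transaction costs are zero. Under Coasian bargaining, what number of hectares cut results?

4

Bargaining reaches the level where marginal profit last exceeds marginal view damage.
That holds through level 4 (217 ≥ 166) but not at 5 (99 < 202).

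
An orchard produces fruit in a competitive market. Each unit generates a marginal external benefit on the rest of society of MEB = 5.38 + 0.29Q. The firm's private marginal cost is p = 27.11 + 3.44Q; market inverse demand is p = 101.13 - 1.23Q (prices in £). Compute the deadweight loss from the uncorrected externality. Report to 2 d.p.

DWL = £11.36

Market equilibrium (private): 27.11 + 3.44Q = 101.13 - 1.23Q → Q_m = 15.8501.
Social marginal cost = private MC − MEB = 21.73 + 3.15Q.
Set SMC = demand: 21.73 + 3.15Q = 101.13 - 1.23Q → Q* = 18.1279.
Height of the DWL triangle at Q_m is demand(Q_m) − SMC(Q_m) = MEB(Q_m) = 9.9765.
DWL = ½ × 2.2778 × 9.9765 = 11.3622.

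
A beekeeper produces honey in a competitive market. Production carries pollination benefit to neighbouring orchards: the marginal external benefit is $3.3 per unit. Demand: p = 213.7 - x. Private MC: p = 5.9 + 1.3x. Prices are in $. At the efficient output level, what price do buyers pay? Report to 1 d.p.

Social marginal cost = private MC − MEB = 2.6 + 1.3x.
Set SMC = demand: 2.6 + 1.3x = 213.7 - x → x* = 91.7826.
Consumer price on the demand curve at x*: 213.7 − 1.0×91.7826 = 121.9174.

P = $121.9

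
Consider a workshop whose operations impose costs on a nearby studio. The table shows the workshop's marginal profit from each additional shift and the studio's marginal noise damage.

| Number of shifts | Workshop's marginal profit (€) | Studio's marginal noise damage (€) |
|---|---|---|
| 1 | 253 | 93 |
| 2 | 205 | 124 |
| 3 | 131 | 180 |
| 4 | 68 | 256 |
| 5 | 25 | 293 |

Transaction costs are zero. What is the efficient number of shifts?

Bargaining reaches the level where marginal profit last exceeds marginal noise damage.
That holds through level 2 (205 ≥ 124) but not at 3 (131 < 180).

2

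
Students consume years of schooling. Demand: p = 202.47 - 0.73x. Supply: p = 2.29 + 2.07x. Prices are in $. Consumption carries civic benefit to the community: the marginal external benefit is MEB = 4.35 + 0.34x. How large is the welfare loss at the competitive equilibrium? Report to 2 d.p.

Market equilibrium (private): 2.29 + 2.07x = 202.47 - 0.73x → x_m = 71.4929.
Social marginal benefit = demand + MEB = 206.82 - 0.39x.
Set SMB = MC: 206.82 - 0.39x = 2.29 + 2.07x → x* = 83.1423.
The loss is the area between SMB and MC from x* to x_m; with linear curves that's a triangle of height MEB(x_m).
DWL = ½ × 11.6494 × 28.6576 = 166.9219.

DWL = $166.92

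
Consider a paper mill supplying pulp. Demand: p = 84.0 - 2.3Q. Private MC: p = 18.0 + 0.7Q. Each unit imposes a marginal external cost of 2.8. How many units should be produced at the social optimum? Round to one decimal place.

Q* = 21.1

Social marginal cost = private MC + MEC = 20.8 + 0.7Q.
Set SMC = demand: 20.8 + 0.7Q = 84.0 - 2.3Q → Q* = 21.0667.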